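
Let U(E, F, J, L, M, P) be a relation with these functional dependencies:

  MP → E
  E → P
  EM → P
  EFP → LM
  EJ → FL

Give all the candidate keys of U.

{E, J}, {J, M, P}

Attribute J never appears on the right-hand side of any dependency, so J must belong to every candidate key.
{J}⁺ = {J}, which is not all of the schema, so we must add further attributes.
{E, J}⁺: E→P adds P; EJ→FL adds F, L; EFP→LM adds M → {E, F, J, L, M, P}. Minimal: {J}⁺ = {J}; {E}⁺ = {E, P} — none reach the full schema.
{J, M, P}⁺: MP→E adds E; EJ→FL adds F, L → {E, F, J, L, M, P}. Minimal: {M, P}⁺ = {E, M, P}; {J, P}⁺ = {J, P}; {J, M}⁺ = {J, M} — none reach the full schema.
Any other superkey contains one of these as a subset, so there are no further candidate keys.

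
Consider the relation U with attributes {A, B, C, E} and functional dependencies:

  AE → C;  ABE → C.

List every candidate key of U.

{A, B, E}

Attributes A, B, E never appear on any right-hand side, so every candidate key must contain {A, B, E}.
{A, B, E}⁺ = {A, B, C, E}, which is all of the schema, so {A, B, E} is the only candidate key.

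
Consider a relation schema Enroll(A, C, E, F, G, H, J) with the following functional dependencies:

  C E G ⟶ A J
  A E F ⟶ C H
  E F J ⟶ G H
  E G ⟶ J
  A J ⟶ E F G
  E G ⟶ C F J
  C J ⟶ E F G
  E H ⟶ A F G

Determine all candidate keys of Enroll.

{A, J}⁺: AJ→EFG adds E, F, G; EG→CFJ adds C; AEF→CH adds H → {A, C, E, F, G, H, J}. Minimal: {J}⁺ = {J}; {A}⁺ = {A} — none reach the full schema.
{C, J}⁺: CJ→EFG adds E, F, G; CEG→AJ adds A; AEF→CH adds H → {A, C, E, F, G, H, J}. Minimal: {J}⁺ = {J}; {C}⁺ = {C} — none reach the full schema.
{E, G}⁺: EG→J adds J; EG→CFJ adds C, F; CEG→AJ adds A; AEF→CH adds H → {A, C, E, F, G, H, J}. Minimal: {G}⁺ = {G}; {E}⁺ = {E} — none reach the full schema.
{E, H}⁺: EH→AFG adds A, F, G; AEF→CH adds C; EG→J adds J → {A, C, E, F, G, H, J}. Minimal: {H}⁺ = {H}; {E}⁺ = {E} — none reach the full schema.
{A, E, F}⁺: AEF→CH adds C, H; EH→AFG adds G; CEG→AJ adds J → {A, C, E, F, G, H, J}. Minimal: {E, F}⁺ = {E, F}; {A, F}⁺ = {A, F}; {A, E}⁺ = {A, E} — none reach the full schema.
{E, F, J}⁺: EFJ→GH adds G, H; EG→CFJ adds C; EH→AFG adds A → {A, C, E, F, G, H, J}. Minimal: {F, J}⁺ = {F, J}; {E, J}⁺ = {E, J}; {E, F}⁺ = {E, F} — none reach the full schema.
Any other superkey contains one of these as a subset, so there are no further candidate keys.

{A, J}, {C, J}, {E, G}, {E, H}, {A, E, F}, {E, F, J}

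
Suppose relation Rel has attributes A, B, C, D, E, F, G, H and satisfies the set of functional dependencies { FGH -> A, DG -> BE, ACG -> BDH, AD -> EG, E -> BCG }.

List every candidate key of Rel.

Attribute F never appears on the right-hand side of any dependency, so F must belong to every candidate key.
{F}⁺ = {F}, which is not all of the schema, so we must add further attributes.
{A, D, F}⁺: AD→EG adds E, G; E→BCG adds B, C; ACG→BDH adds H → {A, B, C, D, E, F, G, H}.
{A, E, F}⁺: E→BCG adds B, C, G; ACG→BDH adds D, H → {A, B, C, D, E, F, G, H}.
{E, F, H}⁺: E→BCG adds B, C, G; FGH→A adds A; ACG→BDH adds D → {A, B, C, D, E, F, G, H}.
{A, C, F, G}⁺: ACG→BDH adds B, D, H; AD→EG adds E → {A, B, C, D, E, F, G, H}.
{C, F, G, H}⁺: FGH→A adds A; ACG→BDH adds B, D; AD→EG adds E → {A, B, C, D, E, F, G, H}.
{D, F, G, H}⁺: FGH→A adds A; DG→BE adds B, E; E→BCG adds C → {A, B, C, D, E, F, G, H}.
Any other superkey contains one of these as a subset, so there are no further candidate keys.

ADF, AEF, EFH, ACFG, CFGH, DFGH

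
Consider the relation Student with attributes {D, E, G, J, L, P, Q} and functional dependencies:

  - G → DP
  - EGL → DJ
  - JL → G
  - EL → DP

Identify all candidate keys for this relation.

Attributes E, L, Q never appear on any right-hand side, so every candidate key must contain {E, L, Q}.
{E, L, Q}⁺ = {D, E, L, P, Q}, which is not all of the schema, so we must add further attributes.
{E, G, L, Q}⁺: G→DP adds D, P; EGL→DJ adds J → {D, E, G, J, L, P, Q}. Minimal: {G, L, Q}⁺ = {D, G, L, P, Q}; {E, L, Q}⁺ = {D, E, L, P, Q}; {E, G, Q}⁺ = {D, E, G, P, Q}; … — none reach the full schema.
{E, J, L, Q}⁺: JL→G adds G; EL→DP adds D, P → {D, E, G, J, L, P, Q}. Minimal: {J, L, Q}⁺ = {D, G, J, L, P, Q}; {E, L, Q}⁺ = {D, E, L, P, Q}; {E, J, Q}⁺ = {E, J, Q}; … — none reach the full schema.

{E, G, L, Q}, {E, J, L, Q}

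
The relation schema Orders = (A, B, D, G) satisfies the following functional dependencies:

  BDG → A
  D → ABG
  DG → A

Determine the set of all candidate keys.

{D}

Attribute D never appears on the right-hand side of any dependency, so D must belong to every candidate key.
{D}⁺ = {A, B, D, G}, which is all of the schema, so {D} is the only candidate key.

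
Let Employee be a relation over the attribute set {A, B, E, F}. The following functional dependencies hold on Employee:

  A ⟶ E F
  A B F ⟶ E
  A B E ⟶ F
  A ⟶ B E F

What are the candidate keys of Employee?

{A}

Attribute A never appears on the right-hand side of any dependency, so A must belong to every candidate key.
{A}⁺ = {A, B, E, F}, which is all of the schema, so {A} is the only candidate key.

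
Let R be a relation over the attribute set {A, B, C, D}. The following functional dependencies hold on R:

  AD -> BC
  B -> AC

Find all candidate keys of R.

AD, BD

Attribute D never appears on the right-hand side of any dependency, so D must belong to every candidate key.
{D}⁺ = {D}, which is not all of the schema, so we must add further attributes.
{A, D}⁺: AD→BC adds B, C → {A, B, C, D}. Minimal: {D}⁺ = {D}; {A}⁺ = {A} — none reach the full schema.
{B, D}⁺: B→AC adds A, C → {A, B, C, D}. Minimal: {D}⁺ = {D}; {B}⁺ = {A, B, C} — none reach the full schema.
Any other superkey contains one of these as a subset, so there are no further candidate keys.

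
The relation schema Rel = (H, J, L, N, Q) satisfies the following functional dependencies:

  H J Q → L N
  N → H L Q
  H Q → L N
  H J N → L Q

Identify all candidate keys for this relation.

{J, N}⁺: N→HLQ adds H, L, Q → {H, J, L, N, Q}. Minimal: {N}⁺ = {H, L, N, Q}; {J}⁺ = {J} — none reach the full schema.
{H, J, Q}⁺: HJQ→LN adds L, N → {H, J, L, N, Q}. Minimal: {J, Q}⁺ = {J, Q}; {H, Q}⁺ = {H, L, N, Q}; {H, J}⁺ = {H, J} — none reach the full schema.
Any other superkey contains one of these as a subset, so there are no further candidate keys.

(J, N), (H, J, Q)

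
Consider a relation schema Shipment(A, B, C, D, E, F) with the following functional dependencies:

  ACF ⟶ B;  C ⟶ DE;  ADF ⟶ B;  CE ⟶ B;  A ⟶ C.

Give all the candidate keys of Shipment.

Attributes A, F never appear on any right-hand side, so every candidate key must contain {A, F}.
{A, F}⁺ = {A, B, C, D, E, F}, which is all of the schema, so {A, F} is the only candidate key.

AF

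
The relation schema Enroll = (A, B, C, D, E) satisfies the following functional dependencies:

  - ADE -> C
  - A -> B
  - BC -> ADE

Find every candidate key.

{A, C}⁺: A→B adds B; BC→ADE adds D, E → {A, B, C, D, E}. Minimal: {C}⁺ = {C}; {A}⁺ = {A, B} — none reach the full schema.
{B, C}⁺: BC→ADE adds A, D, E → {A, B, C, D, E}. Minimal: {C}⁺ = {C}; {B}⁺ = {B} — none reach the full schema.
{A, D, E}⁺: ADE→C adds C; A→B adds B → {A, B, C, D, E}. Minimal: {D, E}⁺ = {D, E}; {A, E}⁺ = {A, B, E}; {A, D}⁺ = {A, B, D} — none reach the full schema.
Any other superkey contains one of these as a subset, so there are no further candidate keys.

{A, C}, {B, C}, {A, D, E}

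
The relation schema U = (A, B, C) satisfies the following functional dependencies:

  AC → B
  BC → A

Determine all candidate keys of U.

AC, BC

Attribute C never appears on the right-hand side of any dependency, so C must belong to every candidate key.
{C}⁺ = {C}, which is not all of the schema, so we must add further attributes.
{A, C}⁺: AC→B adds B → {A, B, C}. Minimal: {C}⁺ = {C}; {A}⁺ = {A} — none reach the full schema.
{B, C}⁺: BC→A adds A → {A, B, C}. Minimal: {C}⁺ = {C}; {B}⁺ = {B} — none reach the full schema.
Any other superkey contains one of these as a subset, so there are no further candidate keys.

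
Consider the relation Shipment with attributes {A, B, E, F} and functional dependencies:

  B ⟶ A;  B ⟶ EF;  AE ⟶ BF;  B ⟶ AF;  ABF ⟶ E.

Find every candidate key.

{B}, {A, E}

{B}⁺: B→A adds A; B→EF adds E, F → {A, B, E, F}.
{A, E}⁺: AE→BF adds B, F → {A, B, E, F}.
Any other superkey contains one of these as a subset, so there are no further candidate keys.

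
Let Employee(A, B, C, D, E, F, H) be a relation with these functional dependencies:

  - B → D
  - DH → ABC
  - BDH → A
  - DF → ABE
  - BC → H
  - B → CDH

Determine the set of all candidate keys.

BF, DF

{B, F}⁺: B→D adds D; DF→ABE adds A, E; B→CDH adds C, H → {A, B, C, D, E, F, H}. Minimal: {F}⁺ = {F}; {B}⁺ = {A, B, C, D, H} — none reach the full schema.
{D, F}⁺: DF→ABE adds A, B, E; B→CDH adds C, H → {A, B, C, D, E, F, H}. Minimal: {F}⁺ = {F}; {D}⁺ = {D} — none reach the full schema.
Any other superkey contains one of these as a subset, so there are no further candidate keys.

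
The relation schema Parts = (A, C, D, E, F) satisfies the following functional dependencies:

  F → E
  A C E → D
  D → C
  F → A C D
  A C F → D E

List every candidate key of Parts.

Attribute F never appears on the right-hand side of any dependency, so F must belong to every candidate key.
{F}⁺ = {A, C, D, E, F}, which is all of the schema, so {F} is the only candidate key.

{F}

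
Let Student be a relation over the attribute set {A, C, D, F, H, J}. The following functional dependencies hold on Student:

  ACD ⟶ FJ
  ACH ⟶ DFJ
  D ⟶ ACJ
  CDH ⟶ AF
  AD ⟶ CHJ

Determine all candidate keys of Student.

{D}⁺: D→ACJ adds A, C, J; AD→CHJ adds H; ACD→FJ adds F → {A, C, D, F, H, J}.
{A, C, H}⁺: ACH→DFJ adds D, F, J → {A, C, D, F, H, J}. Minimal: {C, H}⁺ = {C, H}; {A, H}⁺ = {A, H}; {A, C}⁺ = {A, C} — none reach the full schema.

(D), (A, C, H)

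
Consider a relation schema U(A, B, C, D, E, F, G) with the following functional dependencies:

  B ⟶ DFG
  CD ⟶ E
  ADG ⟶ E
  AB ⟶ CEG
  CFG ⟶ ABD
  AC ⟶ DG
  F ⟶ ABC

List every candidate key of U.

{B}⁺: B→DFG adds D, F, G; F→ABC adds A, C; CD→E adds E → {A, B, C, D, E, F, G}.
{F}⁺: F→ABC adds A, B, C; B→DFG adds D, G; CD→E adds E → {A, B, C, D, E, F, G}.
Any other superkey contains one of these as a subset, so there are no further candidate keys.

{B}, {F}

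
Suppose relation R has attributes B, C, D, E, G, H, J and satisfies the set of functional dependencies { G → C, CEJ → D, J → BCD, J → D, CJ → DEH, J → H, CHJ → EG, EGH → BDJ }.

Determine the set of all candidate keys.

{J}⁺: J→BCD adds B, C, D; CJ→DEH adds E, H; CHJ→EG adds G → {B, C, D, E, G, H, J}.
{E, G, H}⁺: G→C adds C; EGH→BDJ adds B, D, J → {B, C, D, E, G, H, J}.

J, EGH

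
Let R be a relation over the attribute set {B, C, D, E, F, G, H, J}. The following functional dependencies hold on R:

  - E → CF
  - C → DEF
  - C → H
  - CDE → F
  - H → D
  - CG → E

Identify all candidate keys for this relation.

{B, C, G, J}, {B, E, G, J}

Attributes B, G, J never appear on any right-hand side, so every candidate key must contain {B, G, J}.
{B, G, J}⁺ = {B, G, J}, which is not all of the schema, so we must add further attributes.
{B, C, G, J}⁺: C→DEF adds D, E, F; C→H adds H → {B, C, D, E, F, G, H, J}. Minimal: {C, G, J}⁺ = {C, D, E, F, G, H, J}; {B, G, J}⁺ = {B, G, J}; {B, C, J}⁺ = {B, C, D, E, F, H, J}; … — none reach the full schema.
{B, E, G, J}⁺: E→CF adds C, F; C→DEF adds D; C→H adds H → {B, C, D, E, F, G, H, J}. Minimal: {E, G, J}⁺ = {C, D, E, F, G, H, J}; {B, G, J}⁺ = {B, G, J}; {B, E, J}⁺ = {B, C, D, E, F, H, J}; … — none reach the full schema.
Any other superkey contains one of these as a subset, so there are no further candidate keys.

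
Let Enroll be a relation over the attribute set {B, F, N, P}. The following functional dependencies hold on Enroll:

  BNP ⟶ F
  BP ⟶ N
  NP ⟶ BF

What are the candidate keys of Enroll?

Attribute P never appears on the right-hand side of any dependency, so P must belong to every candidate key.
{P}⁺ = {P}, which is not all of the schema, so we must add further attributes.
{B, P}⁺: BP→N adds N; NP→BF adds F → {B, F, N, P}. Minimal: {P}⁺ = {P}; {B}⁺ = {B} — none reach the full schema.
{N, P}⁺: NP→BF adds B, F → {B, F, N, P}. Minimal: {P}⁺ = {P}; {N}⁺ = {N} — none reach the full schema.

{B, P}; {N, P}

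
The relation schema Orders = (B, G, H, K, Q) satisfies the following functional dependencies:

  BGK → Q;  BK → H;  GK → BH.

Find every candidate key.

{G, K}

Attributes G, K never appear on any right-hand side, so every candidate key must contain {G, K}.
{G, K}⁺ = {B, G, H, K, Q}, which is all of the schema, so {G, K} is the only candidate key.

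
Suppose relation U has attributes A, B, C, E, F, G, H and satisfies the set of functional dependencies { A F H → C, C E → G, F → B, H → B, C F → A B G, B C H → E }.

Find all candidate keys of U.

Attributes F, H never appear on any right-hand side, so every candidate key must contain {F, H}.
{F, H}⁺ = {B, F, H}, which is not all of the schema, so we must add further attributes.
{A, F, H}⁺: AFH→C adds C; F→B adds B; CF→ABG adds G; BCH→E adds E → {A, B, C, E, F, G, H}. Minimal: {F, H}⁺ = {B, F, H}; {A, H}⁺ = {A, B, H}; {A, F}⁺ = {A, B, F} — none reach the full schema.
{C, F, H}⁺: F→B adds B; CF→ABG adds A, G; BCH→E adds E → {A, B, C, E, F, G, H}. Minimal: {F, H}⁺ = {B, F, H}; {C, H}⁺ = {B, C, E, G, H}; {C, F}⁺ = {A, B, C, F, G} — none reach the full schema.
Any other superkey contains one of these as a subset, so there are no further candidate keys.

(A, F, H); (C, F, H)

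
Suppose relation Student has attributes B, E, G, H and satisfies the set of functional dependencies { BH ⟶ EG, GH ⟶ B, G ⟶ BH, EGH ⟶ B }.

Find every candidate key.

G; BH

{G}⁺: G→BH adds B, H; BH→EG adds E → {B, E, G, H}.
{B, H}⁺: BH→EG adds E, G → {B, E, G, H}. Minimal: {H}⁺ = {H}; {B}⁺ = {B} — none reach the full schema.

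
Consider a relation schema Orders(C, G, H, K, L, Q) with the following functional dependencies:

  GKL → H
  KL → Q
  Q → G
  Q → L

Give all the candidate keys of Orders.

{C, K, L}, {C, K, Q}

Attributes C, K never appear on any right-hand side, so every candidate key must contain {C, K}.
{C, K}⁺ = {C, K}, which is not all of the schema, so we must add further attributes.
{C, K, L}⁺: KL→Q adds Q; Q→G adds G; GKL→H adds H → {C, G, H, K, L, Q}. Minimal: {K, L}⁺ = {G, H, K, L, Q}; {C, L}⁺ = {C, L}; {C, K}⁺ = {C, K} — none reach the full schema.
{C, K, Q}⁺: Q→G adds G; Q→L adds L; GKL→H adds H → {C, G, H, K, L, Q}. Minimal: {K, Q}⁺ = {G, H, K, L, Q}; {C, Q}⁺ = {C, G, L, Q}; {C, K}⁺ = {C, K} — none reach the full schema.
Any other superkey contains one of these as a subset, so there are no further candidate keys.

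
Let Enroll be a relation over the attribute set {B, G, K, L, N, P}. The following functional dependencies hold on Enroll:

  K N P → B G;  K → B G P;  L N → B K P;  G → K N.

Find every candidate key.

Attribute L never appears on the right-hand side of any dependency, so L must belong to every candidate key.
{L}⁺ = {L}, which is not all of the schema, so we must add further attributes.
{G, L}⁺: G→KN adds K, N; K→BGP adds B, P → {B, G, K, L, N, P}. Minimal: {L}⁺ = {L}; {G}⁺ = {B, G, K, N, P} — none reach the full schema.
{K, L}⁺: K→BGP adds B, G, P; G→KN adds N → {B, G, K, L, N, P}. Minimal: {L}⁺ = {L}; {K}⁺ = {B, G, K, N, P} — none reach the full schema.
{L, N}⁺: LN→BKP adds B, K, P; KNP→BG adds G → {B, G, K, L, N, P}. Minimal: {N}⁺ = {N}; {L}⁺ = {L} — none reach the full schema.

GL, KL, LN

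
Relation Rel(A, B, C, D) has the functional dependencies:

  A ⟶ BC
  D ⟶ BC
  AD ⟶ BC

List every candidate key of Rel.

Attributes A, D never appear on any right-hand side, so every candidate key must contain {A, D}.
{A, D}⁺ = {A, B, C, D}, which is all of the schema, so {A, D} is the only candidate key.

(A, D)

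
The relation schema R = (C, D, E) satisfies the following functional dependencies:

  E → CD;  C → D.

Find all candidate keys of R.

Attribute E never appears on the right-hand side of any dependency, so E must belong to every candidate key.
{E}⁺ = {C, D, E}, which is all of the schema, so {E} is the only candidate key.

{E}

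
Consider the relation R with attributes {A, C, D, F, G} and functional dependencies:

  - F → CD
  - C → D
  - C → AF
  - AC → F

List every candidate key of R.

{C, G}⁺: C→D adds D; C→AF adds A, F → {A, C, D, F, G}. Minimal: {G}⁺ = {G}; {C}⁺ = {A, C, D, F} — none reach the full schema.
{F, G}⁺: F→CD adds C, D; C→AF adds A → {A, C, D, F, G}. Minimal: {G}⁺ = {G}; {F}⁺ = {A, C, D, F} — none reach the full schema.
Any other superkey contains one of these as a subset, so there are no further candidate keys.

{C, G}; {F, G}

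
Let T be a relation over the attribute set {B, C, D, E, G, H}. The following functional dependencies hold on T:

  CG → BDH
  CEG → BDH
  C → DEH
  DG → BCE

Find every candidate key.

{C, G}, {D, G}

{C, G}⁺: CG→BDH adds B, D, H; C→DEH adds E → {B, C, D, E, G, H}. Minimal: {G}⁺ = {G}; {C}⁺ = {C, D, E, H} — none reach the full schema.
{D, G}⁺: DG→BCE adds B, C, E; CG→BDH adds H → {B, C, D, E, G, H}. Minimal: {G}⁺ = {G}; {D}⁺ = {D} — none reach the full schema.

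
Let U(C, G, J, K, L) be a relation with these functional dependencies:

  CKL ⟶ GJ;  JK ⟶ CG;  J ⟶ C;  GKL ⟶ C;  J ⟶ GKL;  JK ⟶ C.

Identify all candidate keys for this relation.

J, CKL, GKL

{J}⁺: J→C adds C; J→GKL adds G, K, L → {C, G, J, K, L}.
{C, K, L}⁺: CKL→GJ adds G, J → {C, G, J, K, L}.
{G, K, L}⁺: GKL→C adds C; CKL→GJ adds J → {C, G, J, K, L}.
Any other superkey contains one of these as a subset, so there are no further candidate keys.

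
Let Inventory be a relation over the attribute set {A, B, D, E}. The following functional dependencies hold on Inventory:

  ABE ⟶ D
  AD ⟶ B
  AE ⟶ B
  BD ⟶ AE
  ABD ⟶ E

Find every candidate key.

{A, D}⁺: AD→B adds B; BD→AE adds E → {A, B, D, E}.
{A, E}⁺: AE→B adds B; ABE→D adds D → {A, B, D, E}.
{B, D}⁺: BD→AE adds A, E → {A, B, D, E}.

{A, D}, {A, E}, {B, D}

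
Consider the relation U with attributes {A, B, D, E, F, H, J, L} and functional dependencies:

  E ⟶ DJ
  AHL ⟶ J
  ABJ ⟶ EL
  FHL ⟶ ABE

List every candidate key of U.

Attributes F, H never appear on any right-hand side, so every candidate key must contain {F, H}.
{F, H}⁺ = {F, H}, which is not all of the schema, so we must add further attributes.
{F, H, L}⁺: FHL→ABE adds A, B, E; E→DJ adds D, J → {A, B, D, E, F, H, J, L}. Minimal: {H, L}⁺ = {H, L}; {F, L}⁺ = {F, L}; {F, H}⁺ = {F, H} — none reach the full schema.
{A, B, E, F, H}⁺: E→DJ adds D, J; ABJ→EL adds L → {A, B, D, E, F, H, J, L}. Minimal: {B, E, F, H}⁺ = {B, D, E, F, H, J}; {A, E, F, H}⁺ = {A, D, E, F, H, J}; {A, B, F, H}⁺ = {A, B, F, H}; … — none reach the full schema.
{A, B, F, H, J}⁺: ABJ→EL adds E, L; E→DJ adds D → {A, B, D, E, F, H, J, L}. Minimal: {B, F, H, J}⁺ = {B, F, H, J}; {A, F, H, J}⁺ = {A, F, H, J}; {A, B, H, J}⁺ = {A, B, D, E, H, J, L}; … — none reach the full schema.

{F, H, L}; {A, B, E, F, H}; {A, B, F, H, J}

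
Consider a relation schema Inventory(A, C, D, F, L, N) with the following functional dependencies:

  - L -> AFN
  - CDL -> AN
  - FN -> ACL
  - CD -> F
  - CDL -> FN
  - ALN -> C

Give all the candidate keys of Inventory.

{D, L}, {C, D, N}, {D, F, N}

Attribute D never appears on the right-hand side of any dependency, so D must belong to every candidate key.
{D}⁺ = {D}, which is not all of the schema, so we must add further attributes.
{D, L}⁺: L→AFN adds A, F, N; FN→ACL adds C → {A, C, D, F, L, N}. Minimal: {L}⁺ = {A, C, F, L, N}; {D}⁺ = {D} — none reach the full schema.
{C, D, N}⁺: CD→F adds F; FN→ACL adds A, L → {A, C, D, F, L, N}. Minimal: {D, N}⁺ = {D, N}; {C, N}⁺ = {C, N}; {C, D}⁺ = {C, D, F} — none reach the full schema.
{D, F, N}⁺: FN→ACL adds A, C, L → {A, C, D, F, L, N}. Minimal: {F, N}⁺ = {A, C, F, L, N}; {D, N}⁺ = {D, N}; {D, F}⁺ = {D, F} — none reach the full schema.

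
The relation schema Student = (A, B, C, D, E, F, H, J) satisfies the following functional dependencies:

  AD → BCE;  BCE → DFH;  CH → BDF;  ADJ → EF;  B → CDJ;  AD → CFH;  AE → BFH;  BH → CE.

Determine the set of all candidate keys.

Attribute A never appears on the right-hand side of any dependency, so A must belong to every candidate key.
{A}⁺ = {A}, which is not all of the schema, so we must add further attributes.
{A, B}⁺: B→CDJ adds C, D, J; AD→CFH adds F, H; BH→CE adds E → {A, B, C, D, E, F, H, J}. Minimal: {B}⁺ = {B, C, D, J}; {A}⁺ = {A} — none reach the full schema.
{A, D}⁺: AD→BCE adds B, C, E; BCE→DFH adds F, H; B→CDJ adds J → {A, B, C, D, E, F, H, J}. Minimal: {D}⁺ = {D}; {A}⁺ = {A} — none reach the full schema.
{A, E}⁺: AE→BFH adds B, F, H; BH→CE adds C; BCE→DFH adds D; B→CDJ adds J → {A, B, C, D, E, F, H, J}. Minimal: {E}⁺ = {E}; {A}⁺ = {A} — none reach the full schema.
{A, C, H}⁺: CH→BDF adds B, D, F; B→CDJ adds J; BH→CE adds E → {A, B, C, D, E, F, H, J}. Minimal: {C, H}⁺ = {B, C, D, E, F, H, J}; {A, H}⁺ = {A, H}; {A, C}⁺ = {A, C} — none reach the full schema.
Any other superkey contains one of these as a subset, so there are no further candidate keys.

{A, B}, {A, D}, {A, E}, {A, C, H}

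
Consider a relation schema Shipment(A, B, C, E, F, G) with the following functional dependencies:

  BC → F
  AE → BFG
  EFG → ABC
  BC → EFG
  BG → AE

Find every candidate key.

{A, E}, {B, C}, {B, G}, {E, F, G}

{A, E}⁺: AE→BFG adds B, F, G; EFG→ABC adds C → {A, B, C, E, F, G}.
{B, C}⁺: BC→F adds F; BC→EFG adds E, G; BG→AE adds A → {A, B, C, E, F, G}.
{B, G}⁺: BG→AE adds A, E; AE→BFG adds F; EFG→ABC adds C → {A, B, C, E, F, G}.
{E, F, G}⁺: EFG→ABC adds A, B, C → {A, B, C, E, F, G}.
Any other superkey contains one of these as a subset, so there are no further candidate keys.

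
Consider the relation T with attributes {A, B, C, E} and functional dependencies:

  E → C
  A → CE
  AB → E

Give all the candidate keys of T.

AB

Attributes A, B never appear on any right-hand side, so every candidate key must contain {A, B}.
{A, B}⁺ = {A, B, C, E}, which is all of the schema, so {A, B} is the only candidate key.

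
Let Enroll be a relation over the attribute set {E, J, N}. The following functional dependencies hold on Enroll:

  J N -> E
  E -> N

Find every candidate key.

Attribute J never appears on the right-hand side of any dependency, so J must belong to every candidate key.
{J}⁺ = {J}, which is not all of the schema, so we must add further attributes.
{E, J}⁺: E→N adds N → {E, J, N}. Minimal: {J}⁺ = {J}; {E}⁺ = {E, N} — none reach the full schema.
{J, N}⁺: JN→E adds E → {E, J, N}. Minimal: {N}⁺ = {N}; {J}⁺ = {J} — none reach the full schema.

{E, J}; {J, N}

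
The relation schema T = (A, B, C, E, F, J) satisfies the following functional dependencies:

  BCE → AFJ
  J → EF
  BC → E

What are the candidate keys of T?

BC

Attributes B, C never appear on any right-hand side, so every candidate key must contain {B, C}.
{B, C}⁺ = {A, B, C, E, F, J}, which is all of the schema, so {B, C} is the only candidate key.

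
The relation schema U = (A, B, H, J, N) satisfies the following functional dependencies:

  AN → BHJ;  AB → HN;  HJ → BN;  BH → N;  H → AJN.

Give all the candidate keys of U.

{H}⁺: H→AJN adds A, J, N; AN→BHJ adds B → {A, B, H, J, N}.
{A, B}⁺: AB→HN adds H, N; H→AJN adds J → {A, B, H, J, N}. Minimal: {B}⁺ = {B}; {A}⁺ = {A} — none reach the full schema.
{A, N}⁺: AN→BHJ adds B, H, J → {A, B, H, J, N}. Minimal: {N}⁺ = {N}; {A}⁺ = {A} — none reach the full schema.

{H}, {A, B}, {A, N}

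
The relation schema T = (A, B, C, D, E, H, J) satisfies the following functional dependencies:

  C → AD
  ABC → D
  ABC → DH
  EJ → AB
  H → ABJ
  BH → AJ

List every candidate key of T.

{B, C, E}, {C, E, H}, {C, E, J}

Attributes C, E never appear on any right-hand side, so every candidate key must contain {C, E}.
{C, E}⁺ = {A, C, D, E}, which is not all of the schema, so we must add further attributes.
{B, C, E}⁺: C→AD adds A, D; ABC→DH adds H; H→ABJ adds J → {A, B, C, D, E, H, J}.
{C, E, H}⁺: C→AD adds A, D; H→ABJ adds B, J → {A, B, C, D, E, H, J}.
{C, E, J}⁺: C→AD adds A, D; EJ→AB adds B; ABC→DH adds H → {A, B, C, D, E, H, J}.
Any other superkey contains one of these as a subset, so there are no further candidate keys.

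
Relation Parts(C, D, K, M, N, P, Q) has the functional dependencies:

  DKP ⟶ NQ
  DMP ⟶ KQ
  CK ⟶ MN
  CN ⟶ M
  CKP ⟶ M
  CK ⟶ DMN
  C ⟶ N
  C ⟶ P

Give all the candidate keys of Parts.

Attribute C never appears on the right-hand side of any dependency, so C must belong to every candidate key.
{C}⁺ = {C, M, N, P}, which is not all of the schema, so we must add further attributes.
{C, D}⁺: C→N adds N; C→P adds P; CN→M adds M; DMP→KQ adds K, Q → {C, D, K, M, N, P, Q}. Minimal: {D}⁺ = {D}; {C}⁺ = {C, M, N, P} — none reach the full schema.
{C, K}⁺: CK→MN adds M, N; CK→DMN adds D; C→P adds P; DKP→NQ adds Q → {C, D, K, M, N, P, Q}. Minimal: {K}⁺ = {K}; {C}⁺ = {C, M, N, P} — none reach the full schema.

CD; CK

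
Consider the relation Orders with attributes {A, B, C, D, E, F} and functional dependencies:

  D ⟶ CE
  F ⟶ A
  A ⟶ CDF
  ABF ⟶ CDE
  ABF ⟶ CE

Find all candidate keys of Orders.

{A, B}⁺: A→CDF adds C, D, F; ABF→CDE adds E → {A, B, C, D, E, F}. Minimal: {B}⁺ = {B}; {A}⁺ = {A, C, D, E, F} — none reach the full schema.
{B, F}⁺: F→A adds A; A→CDF adds C, D; ABF→CDE adds E → {A, B, C, D, E, F}. Minimal: {F}⁺ = {A, C, D, E, F}; {B}⁺ = {B} — none reach the full schema.

AB; BF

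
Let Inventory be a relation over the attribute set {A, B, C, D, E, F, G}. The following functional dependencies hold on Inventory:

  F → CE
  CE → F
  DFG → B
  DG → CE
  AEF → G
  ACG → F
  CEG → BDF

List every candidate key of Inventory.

Attribute A never appears on the right-hand side of any dependency, so A must belong to every candidate key.
{A}⁺ = {A}, which is not all of the schema, so we must add further attributes.
{A, F}⁺: F→CE adds C, E; AEF→G adds G; CEG→BDF adds B, D → {A, B, C, D, E, F, G}. Minimal: {F}⁺ = {C, E, F}; {A}⁺ = {A} — none reach the full schema.
{A, C, E}⁺: CE→F adds F; AEF→G adds G; CEG→BDF adds B, D → {A, B, C, D, E, F, G}. Minimal: {C, E}⁺ = {C, E, F}; {A, E}⁺ = {A, E}; {A, C}⁺ = {A, C} — none reach the full schema.
{A, C, G}⁺: ACG→F adds F; F→CE adds E; CEG→BDF adds B, D → {A, B, C, D, E, F, G}. Minimal: {C, G}⁺ = {C, G}; {A, G}⁺ = {A, G}; {A, C}⁺ = {A, C} — none reach the full schema.
{A, D, G}⁺: DG→CE adds C, E; ACG→F adds F; CEG→BDF adds B → {A, B, C, D, E, F, G}. Minimal: {D, G}⁺ = {B, C, D, E, F, G}; {A, G}⁺ = {A, G}; {A, D}⁺ = {A, D} — none reach the full schema.

AF, ACE, ACG, ADG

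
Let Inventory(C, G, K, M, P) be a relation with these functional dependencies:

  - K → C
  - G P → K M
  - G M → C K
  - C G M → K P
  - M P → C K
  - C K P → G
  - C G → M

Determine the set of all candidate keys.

{C, G}, {G, K}, {G, M}, {G, P}, {K, P}, {M, P}

{C, G}⁺: CG→M adds M; GM→CK adds K; CGM→KP adds P → {C, G, K, M, P}. Minimal: {G}⁺ = {G}; {C}⁺ = {C} — none reach the full schema.
{G, K}⁺: K→C adds C; CG→M adds M; CGM→KP adds P → {C, G, K, M, P}. Minimal: {K}⁺ = {C, K}; {G}⁺ = {G} — none reach the full schema.
{G, M}⁺: GM→CK adds C, K; CGM→KP adds P → {C, G, K, M, P}. Minimal: {M}⁺ = {M}; {G}⁺ = {G} — none reach the full schema.
{G, P}⁺: GP→KM adds K, M; GM→CK adds C → {C, G, K, M, P}. Minimal: {P}⁺ = {P}; {G}⁺ = {G} — none reach the full schema.
{K, P}⁺: K→C adds C; CKP→G adds G; CG→M adds M → {C, G, K, M, P}. Minimal: {P}⁺ = {P}; {K}⁺ = {C, K} — none reach the full schema.
{M, P}⁺: MP→CK adds C, K; CKP→G adds G → {C, G, K, M, P}. Minimal: {P}⁺ = {P}; {M}⁺ = {M} — none reach the full schema.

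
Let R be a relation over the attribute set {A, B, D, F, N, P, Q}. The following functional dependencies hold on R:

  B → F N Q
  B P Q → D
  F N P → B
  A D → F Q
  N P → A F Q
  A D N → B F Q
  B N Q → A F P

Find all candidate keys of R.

{B}, {N, P}, {A, D, N}

{B}⁺: B→FNQ adds F, N, Q; BNQ→AFP adds A, P; BPQ→D adds D → {A, B, D, F, N, P, Q}.
{N, P}⁺: NP→AFQ adds A, F, Q; FNP→B adds B; BPQ→D adds D → {A, B, D, F, N, P, Q}. Minimal: {P}⁺ = {P}; {N}⁺ = {N} — none reach the full schema.
{A, D, N}⁺: AD→FQ adds F, Q; ADN→BFQ adds B; BNQ→AFP adds P → {A, B, D, F, N, P, Q}. Minimal: {D, N}⁺ = {D, N}; {A, N}⁺ = {A, N}; {A, D}⁺ = {A, D, F, Q} — none reach the full schema.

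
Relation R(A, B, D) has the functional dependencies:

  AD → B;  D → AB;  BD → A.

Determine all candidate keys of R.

{D}⁺: D→AB adds A, B → {A, B, D}.

D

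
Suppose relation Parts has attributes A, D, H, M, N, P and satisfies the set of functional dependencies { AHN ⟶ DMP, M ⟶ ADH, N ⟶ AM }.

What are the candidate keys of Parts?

Attribute N never appears on the right-hand side of any dependency, so N must belong to every candidate key.
{N}⁺ = {A, D, H, M, N, P}, which is all of the schema, so {N} is the only candidate key.

(N)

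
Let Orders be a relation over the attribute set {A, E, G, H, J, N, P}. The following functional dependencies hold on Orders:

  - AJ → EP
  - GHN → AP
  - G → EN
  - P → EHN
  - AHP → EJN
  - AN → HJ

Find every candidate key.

{A, G}; {G, H}; {G, P}

Attribute G never appears on the right-hand side of any dependency, so G must belong to every candidate key.
{G}⁺ = {E, G, N}, which is not all of the schema, so we must add further attributes.
{A, G}⁺: G→EN adds E, N; AN→HJ adds H, J; AJ→EP adds P → {A, E, G, H, J, N, P}. Minimal: {G}⁺ = {E, G, N}; {A}⁺ = {A} — none reach the full schema.
{G, H}⁺: G→EN adds E, N; GHN→AP adds A, P; AHP→EJN adds J → {A, E, G, H, J, N, P}. Minimal: {H}⁺ = {H}; {G}⁺ = {E, G, N} — none reach the full schema.
{G, P}⁺: G→EN adds E, N; P→EHN adds H; GHN→AP adds A; AHP→EJN adds J → {A, E, G, H, J, N, P}. Minimal: {P}⁺ = {E, H, N, P}; {G}⁺ = {E, G, N} — none reach the full schema.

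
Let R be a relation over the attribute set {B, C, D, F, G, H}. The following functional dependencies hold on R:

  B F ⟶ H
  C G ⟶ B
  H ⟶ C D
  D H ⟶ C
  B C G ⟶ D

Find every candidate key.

BFG; CFG; FGH

Attributes F, G never appear on any right-hand side, so every candidate key must contain {F, G}.
{F, G}⁺ = {F, G}, which is not all of the schema, so we must add further attributes.
{B, F, G}⁺: BF→H adds H; H→CD adds C, D → {B, C, D, F, G, H}. Minimal: {F, G}⁺ = {F, G}; {B, G}⁺ = {B, G}; {B, F}⁺ = {B, C, D, F, H} — none reach the full schema.
{C, F, G}⁺: CG→B adds B; BCG→D adds D; BF→H adds H → {B, C, D, F, G, H}. Minimal: {F, G}⁺ = {F, G}; {C, G}⁺ = {B, C, D, G}; {C, F}⁺ = {C, F} — none reach the full schema.
{F, G, H}⁺: H→CD adds C, D; CG→B adds B → {B, C, D, F, G, H}. Minimal: {G, H}⁺ = {B, C, D, G, H}; {F, H}⁺ = {C, D, F, H}; {F, G}⁺ = {F, G} — none reach the full schema.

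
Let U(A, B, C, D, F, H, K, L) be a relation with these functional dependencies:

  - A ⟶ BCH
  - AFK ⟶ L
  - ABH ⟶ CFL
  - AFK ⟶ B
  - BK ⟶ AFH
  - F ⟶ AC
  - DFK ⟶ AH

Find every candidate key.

{A, D, K}; {B, D, K}; {D, F, K}

{A, D, K}⁺: A→BCH adds B, C, H; ABH→CFL adds F, L → {A, B, C, D, F, H, K, L}. Minimal: {D, K}⁺ = {D, K}; {A, K}⁺ = {A, B, C, F, H, K, L}; {A, D}⁺ = {A, B, C, D, F, H, L} — none reach the full schema.
{B, D, K}⁺: BK→AFH adds A, F, H; F→AC adds C; AFK→L adds L → {A, B, C, D, F, H, K, L}. Minimal: {D, K}⁺ = {D, K}; {B, K}⁺ = {A, B, C, F, H, K, L}; {B, D}⁺ = {B, D} — none reach the full schema.
{D, F, K}⁺: F→AC adds A, C; DFK→AH adds H; A→BCH adds B; AFK→L adds L → {A, B, C, D, F, H, K, L}. Minimal: {F, K}⁺ = {A, B, C, F, H, K, L}; {D, K}⁺ = {D, K}; {D, F}⁺ = {A, B, C, D, F, H, L} — none reach the full schema.
Any other superkey contains one of these as a subset, so there are no further candidate keys.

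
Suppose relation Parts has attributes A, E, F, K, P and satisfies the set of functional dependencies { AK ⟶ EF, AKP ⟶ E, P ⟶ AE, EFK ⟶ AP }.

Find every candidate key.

{A, K}, {K, P}, {E, F, K}

Attribute K never appears on the right-hand side of any dependency, so K must belong to every candidate key.
{K}⁺ = {K}, which is not all of the schema, so we must add further attributes.
{A, K}⁺: AK→EF adds E, F; EFK→AP adds P → {A, E, F, K, P}.
{K, P}⁺: P→AE adds A, E; AK→EF adds F → {A, E, F, K, P}.
{E, F, K}⁺: EFK→AP adds A, P → {A, E, F, K, P}.
Any other superkey contains one of these as a subset, so there are no further candidate keys.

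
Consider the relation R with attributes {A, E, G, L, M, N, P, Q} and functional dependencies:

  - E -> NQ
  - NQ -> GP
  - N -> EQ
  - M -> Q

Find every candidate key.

{A, E, L, M}, {A, L, M, N}

Attributes A, L, M never appear on any right-hand side, so every candidate key must contain {A, L, M}.
{A, L, M}⁺ = {A, L, M, Q}, which is not all of the schema, so we must add further attributes.
{A, E, L, M}⁺: E→NQ adds N, Q; NQ→GP adds G, P → {A, E, G, L, M, N, P, Q}. Minimal: {E, L, M}⁺ = {E, G, L, M, N, P, Q}; {A, L, M}⁺ = {A, L, M, Q}; {A, E, M}⁺ = {A, E, G, M, N, P, Q}; … — none reach the full schema.
{A, L, M, N}⁺: N→EQ adds E, Q; NQ→GP adds G, P → {A, E, G, L, M, N, P, Q}. Minimal: {L, M, N}⁺ = {E, G, L, M, N, P, Q}; {A, M, N}⁺ = {A, E, G, M, N, P, Q}; {A, L, N}⁺ = {A, E, G, L, N, P, Q}; … — none reach the full schema.
Any other superkey contains one of these as a subset, so there are no further candidate keys.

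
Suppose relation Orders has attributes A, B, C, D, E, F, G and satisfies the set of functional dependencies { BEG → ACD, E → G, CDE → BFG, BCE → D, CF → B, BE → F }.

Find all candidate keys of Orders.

Attribute E never appears on the right-hand side of any dependency, so E must belong to every candidate key.
{E}⁺ = {E, G}, which is not all of the schema, so we must add further attributes.
{B, E}⁺: E→G adds G; BE→F adds F; BEG→ACD adds A, C, D → {A, B, C, D, E, F, G}. Minimal: {E}⁺ = {E, G}; {B}⁺ = {B} — none reach the full schema.
{C, D, E}⁺: E→G adds G; CDE→BFG adds B, F; BEG→ACD adds A → {A, B, C, D, E, F, G}. Minimal: {D, E}⁺ = {D, E, G}; {C, E}⁺ = {C, E, G}; {C, D}⁺ = {C, D} — none reach the full schema.
{C, E, F}⁺: E→G adds G; CF→B adds B; BEG→ACD adds A, D → {A, B, C, D, E, F, G}. Minimal: {E, F}⁺ = {E, F, G}; {C, F}⁺ = {B, C, F}; {C, E}⁺ = {C, E, G} — none reach the full schema.

(B, E), (C, D, E), (C, E, F)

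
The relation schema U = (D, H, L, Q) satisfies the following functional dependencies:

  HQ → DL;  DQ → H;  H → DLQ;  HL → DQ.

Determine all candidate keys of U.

H; DQ

{H}⁺: H→DLQ adds D, L, Q → {D, H, L, Q}.
{D, Q}⁺: DQ→H adds H; H→DLQ adds L → {D, H, L, Q}. Minimal: {Q}⁺ = {Q}; {D}⁺ = {D} — none reach the full schema.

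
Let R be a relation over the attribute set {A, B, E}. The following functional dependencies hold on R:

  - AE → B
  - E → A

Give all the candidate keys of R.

{E}

Attribute E never appears on the right-hand side of any dependency, so E must belong to every candidate key.
{E}⁺ = {A, B, E}, which is all of the schema, so {E} is the only candidate key.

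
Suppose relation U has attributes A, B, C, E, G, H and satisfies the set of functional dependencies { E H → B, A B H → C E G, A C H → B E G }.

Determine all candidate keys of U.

Attributes A, H never appear on any right-hand side, so every candidate key must contain {A, H}.
{A, H}⁺ = {A, H}, which is not all of the schema, so we must add further attributes.
{A, B, H}⁺: ABH→CEG adds C, E, G → {A, B, C, E, G, H}. Minimal: {B, H}⁺ = {B, H}; {A, H}⁺ = {A, H}; {A, B}⁺ = {A, B} — none reach the full schema.
{A, C, H}⁺: ACH→BEG adds B, E, G → {A, B, C, E, G, H}. Minimal: {C, H}⁺ = {C, H}; {A, H}⁺ = {A, H}; {A, C}⁺ = {A, C} — none reach the full schema.
{A, E, H}⁺: EH→B adds B; ABH→CEG adds C, G → {A, B, C, E, G, H}. Minimal: {E, H}⁺ = {B, E, H}; {A, H}⁺ = {A, H}; {A, E}⁺ = {A, E} — none reach the full schema.

{A, B, H}; {A, C, H}; {A, E, H}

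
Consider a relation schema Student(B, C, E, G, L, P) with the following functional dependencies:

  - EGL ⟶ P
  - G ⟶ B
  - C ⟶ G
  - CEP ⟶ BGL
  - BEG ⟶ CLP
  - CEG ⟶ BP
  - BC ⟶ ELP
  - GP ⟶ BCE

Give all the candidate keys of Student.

{C}⁺: C→G adds G; G→B adds B; BC→ELP adds E, L, P → {B, C, E, G, L, P}.
{E, G}⁺: G→B adds B; BEG→CLP adds C, L, P → {B, C, E, G, L, P}. Minimal: {G}⁺ = {B, G}; {E}⁺ = {E} — none reach the full schema.
{G, P}⁺: G→B adds B; GP→BCE adds C, E; CEP→BGL adds L → {B, C, E, G, L, P}. Minimal: {P}⁺ = {P}; {G}⁺ = {B, G} — none reach the full schema.

C; EG; GP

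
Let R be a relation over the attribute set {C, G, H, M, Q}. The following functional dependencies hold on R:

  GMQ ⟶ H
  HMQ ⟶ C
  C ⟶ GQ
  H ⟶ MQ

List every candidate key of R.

{H}⁺: H→MQ adds M, Q; HMQ→C adds C; C→GQ adds G → {C, G, H, M, Q}.
{C, M}⁺: C→GQ adds G, Q; GMQ→H adds H → {C, G, H, M, Q}. Minimal: {M}⁺ = {M}; {C}⁺ = {C, G, Q} — none reach the full schema.
{G, M, Q}⁺: GMQ→H adds H; HMQ→C adds C → {C, G, H, M, Q}. Minimal: {M, Q}⁺ = {M, Q}; {G, Q}⁺ = {G, Q}; {G, M}⁺ = {G, M} — none reach the full schema.
Any other superkey contains one of these as a subset, so there are no further candidate keys.

(H), (C, M), (G, M, Q)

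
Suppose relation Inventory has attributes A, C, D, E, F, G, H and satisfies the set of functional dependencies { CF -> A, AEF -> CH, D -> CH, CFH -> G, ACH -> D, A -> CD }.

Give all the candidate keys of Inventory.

Attributes E, F never appear on any right-hand side, so every candidate key must contain {E, F}.
{E, F}⁺ = {E, F}, which is not all of the schema, so we must add further attributes.
{A, E, F}⁺: AEF→CH adds C, H; CFH→G adds G; ACH→D adds D → {A, C, D, E, F, G, H}. Minimal: {E, F}⁺ = {E, F}; {A, F}⁺ = {A, C, D, F, G, H}; {A, E}⁺ = {A, C, D, E, H} — none reach the full schema.
{C, E, F}⁺: CF→A adds A; AEF→CH adds H; CFH→G adds G; ACH→D adds D → {A, C, D, E, F, G, H}. Minimal: {E, F}⁺ = {E, F}; {C, F}⁺ = {A, C, D, F, G, H}; {C, E}⁺ = {C, E} — none reach the full schema.
{D, E, F}⁺: D→CH adds C, H; CFH→G adds G; CF→A adds A → {A, C, D, E, F, G, H}. Minimal: {E, F}⁺ = {E, F}; {D, F}⁺ = {A, C, D, F, G, H}; {D, E}⁺ = {C, D, E, H} — none reach the full schema.

{A, E, F}, {C, E, F}, {D, E, F}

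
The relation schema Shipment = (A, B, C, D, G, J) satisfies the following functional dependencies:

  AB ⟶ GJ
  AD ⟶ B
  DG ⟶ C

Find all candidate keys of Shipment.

{A, D}

Attributes A, D never appear on any right-hand side, so every candidate key must contain {A, D}.
{A, D}⁺ = {A, B, C, D, G, J}, which is all of the schema, so {A, D} is the only candidate key.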